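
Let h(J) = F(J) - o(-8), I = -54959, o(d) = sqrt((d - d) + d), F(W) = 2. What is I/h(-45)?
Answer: -54959/6 - 54959*I*sqrt(2)/6 ≈ -9159.8 - 12954.0*I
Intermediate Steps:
o(d) = sqrt(d) (o(d) = sqrt(0 + d) = sqrt(d))
h(J) = 2 - 2*I*sqrt(2) (h(J) = 2 - sqrt(-8) = 2 - 2*I*sqrt(2))
I/h(-45) = -54959/(2 - 2*I*sqrt(2))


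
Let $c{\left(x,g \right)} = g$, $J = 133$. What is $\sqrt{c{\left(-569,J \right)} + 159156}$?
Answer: $\sqrt{159289} \approx 399.11$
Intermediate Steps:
$\sqrt{c{\left(-569,J \right)} + 159156} = \sqrt{133 + 159156} = \sqrt{159289}$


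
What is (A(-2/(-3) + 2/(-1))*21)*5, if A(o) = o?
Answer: -140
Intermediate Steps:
(A(-2/(-3) + 2/(-1))*21)*5 = ((-2/(-3) + 2/(-1))*21)*5 = ((-2*(-1/3) + 2*(-1))*21)*5 = ((2/3 - 2)*21)*5 = -4/3*21*5 = -28*5 = -140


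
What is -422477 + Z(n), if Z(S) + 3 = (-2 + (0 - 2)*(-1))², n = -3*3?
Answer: -422480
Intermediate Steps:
n = -9
Z(S) = -3 (Z(S) = -3 + (-2 + (0 - 2)*(-1))² = -3 + (-2 - 2*(-1))² = -3 + (-2 + 2)² = -3 + 0² = -3 + 0 = -3)
-422477 + Z(n) = -422477 - 3 = -422480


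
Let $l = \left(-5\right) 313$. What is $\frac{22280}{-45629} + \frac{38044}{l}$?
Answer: $- \frac{1770777876}{71409385} \approx -24.798$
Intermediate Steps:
$l = -1565$
$\frac{22280}{-45629} + \frac{38044}{l} = \frac{22280}{-45629} + \frac{38044}{-1565} = 22280 \left(- \frac{1}{45629}\right) + 38044 \left(- \frac{1}{1565}\right) = - \frac{22280}{45629} - \frac{38044}{1565} = - \frac{1770777876}{71409385}$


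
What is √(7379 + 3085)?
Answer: 4*√654 ≈ 102.29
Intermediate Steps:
√(7379 + 3085) = √10464 = 4*√654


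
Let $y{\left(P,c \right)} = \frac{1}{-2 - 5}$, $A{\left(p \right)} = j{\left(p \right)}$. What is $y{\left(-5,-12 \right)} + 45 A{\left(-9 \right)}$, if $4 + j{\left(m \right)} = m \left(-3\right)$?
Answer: $\frac{7244}{7} \approx 1034.9$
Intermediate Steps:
$j{\left(m \right)} = -4 - 3 m$ ($j{\left(m \right)} = -4 + m \left(-3\right) = -4 - 3 m$)
$A{\left(p \right)} = -4 - 3 p$
$y{\left(P,c \right)} = - \frac{1}{7}$ ($y{\left(P,c \right)} = \frac{1}{-7} = - \frac{1}{7}$)
$y{\left(-5,-12 \right)} + 45 A{\left(-9 \right)} = - \frac{1}{7} + 45 \left(-4 - -27\right) = - \frac{1}{7} + 45 \left(-4 + 27\right) = - \frac{1}{7} + 45 \cdot 23 = - \frac{1}{7} + 1035 = \frac{7244}{7}$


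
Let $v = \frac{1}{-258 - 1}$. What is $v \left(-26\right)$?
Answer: $\frac{26}{259} \approx 0.10039$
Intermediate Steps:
$v = - \frac{1}{259}$ ($v = \frac{1}{-259} = - \frac{1}{259} \approx -0.003861$)
$v \left(-26\right) = \left(- \frac{1}{259}\right) \left(-26\right) = \frac{26}{259}$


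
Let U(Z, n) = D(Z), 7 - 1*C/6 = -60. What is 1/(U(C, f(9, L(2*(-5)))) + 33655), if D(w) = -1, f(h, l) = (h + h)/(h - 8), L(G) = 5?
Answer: 1/33654 ≈ 2.9714e-5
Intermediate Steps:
C = 402 (C = 42 - 6*(-60) = 42 + 360 = 402)
f(h, l) = 2*h/(-8 + h) (f(h, l) = (2*h)/(-8 + h) = 2*h/(-8 + h))
U(Z, n) = -1
1/(U(C, f(9, L(2*(-5)))) + 33655) = 1/(-1 + 33655) = 1/33654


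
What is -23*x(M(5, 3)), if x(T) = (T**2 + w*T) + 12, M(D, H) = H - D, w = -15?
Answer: -1058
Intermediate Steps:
x(T) = 12 + T**2 - 15*T (x(T) = (T**2 - 15*T) + 12 = 12 + T**2 - 15*T)
-23*x(M(5, 3)) = -23*(12 + (3 - 1*5)**2 - 15*(3 - 1*5)) = -23*(12 + (3 - 5)**2 - 15*(3 - 5)) = -23*(12 + (-2)**2 - 15*(-2)) = -23*(12 + 4 + 30) = -23*46 = -1058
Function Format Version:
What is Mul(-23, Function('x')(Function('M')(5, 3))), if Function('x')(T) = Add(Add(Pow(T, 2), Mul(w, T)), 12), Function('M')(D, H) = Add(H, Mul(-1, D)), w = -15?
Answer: -1058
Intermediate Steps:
Function('x')(T) = Add(12, Pow(T, 2), Mul(-15, T)) (Function('x')(T) = Add(Add(Pow(T, 2), Mul(-15, T)), 12) = Add(12, Pow(T, 2), Mul(-15, T)))
Mul(-23, Function('x')(Function('M')(5, 3))) = Mul(-23, Add(12, Pow(Add(3, Mul(-1, 5)), 2), Mul(-15, Add(3, Mul(-1, 5))))) = Mul(-23, Add(12, Pow(Add(3, -5), 2), Mul(-15, Add(3, -5)))) = Mul(-23, Add(12, Pow(-2, 2), Mul(-15, -2))) = Mul(-23, Add(12, 4, 30)) = Mul(-23, 46) = -1058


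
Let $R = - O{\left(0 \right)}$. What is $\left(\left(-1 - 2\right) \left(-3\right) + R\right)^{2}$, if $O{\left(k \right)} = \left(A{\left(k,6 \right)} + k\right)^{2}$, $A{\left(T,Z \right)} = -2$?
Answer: $25$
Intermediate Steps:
$O{\left(k \right)} = \left(-2 + k\right)^{2}$
$R = -4$ ($R = - \left(-2 + 0\right)^{2} = - \left(-2\right)^{2} = \left(-1\right) 4 = -4$)
$\left(\left(-1 - 2\right) \left(-3\right) + R\right)^{2} = \left(\left(-1 - 2\right) \left(-3\right) - 4\right)^{2} = \left(\left(-3\right) \left(-3\right) - 4\right)^{2} = \left(9 - 4\right)^{2} = 5^{2} = 25$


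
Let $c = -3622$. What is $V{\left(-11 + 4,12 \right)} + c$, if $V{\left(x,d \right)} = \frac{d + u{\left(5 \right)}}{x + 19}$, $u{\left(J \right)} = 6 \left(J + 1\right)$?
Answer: $-3618$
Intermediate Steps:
$u{\left(J \right)} = 6 + 6 J$ ($u{\left(J \right)} = 6 \left(1 + J\right) = 6 + 6 J$)
$V{\left(x,d \right)} = \frac{36 + d}{19 + x}$ ($V{\left(x,d \right)} = \frac{d + \left(6 + 6 \cdot 5\right)}{x + 19} = \frac{d + \left(6 + 30\right)}{19 + x} = \frac{d + 36}{19 + x} = \frac{36 + d}{19 + x}$)
$V{\left(-11 + 4,12 \right)} + c = \frac{36 + 12}{19 + \left(-11 + 4\right)} - 3622 = \frac{1}{19 - 7} \cdot 48 - 3622 = \frac{1}{12} \cdot 48 - 3622 = 4 - 3622 = -3618$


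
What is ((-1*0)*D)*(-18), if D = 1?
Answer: 0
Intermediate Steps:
((-1*0)*D)*(-18) = (-1*0*1)*(-18) = (0*1)*(-18) = 0*(-18) = 0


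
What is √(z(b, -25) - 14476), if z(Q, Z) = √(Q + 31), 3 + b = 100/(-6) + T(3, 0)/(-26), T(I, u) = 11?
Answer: √(-88071984 + 78*√66378)/78 ≈ 120.3*I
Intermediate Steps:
b = -1567/78 (b = -3 + (100/(-6) + 11/(-26)) = -3 + (100*(-⅙) + 11*(-1/26)) = -3 + (-50/3 - 11/26) = -3 - 1333/78 = -1567/78 ≈ -20.090)
z(Q, Z) = √(31 + Q)
√(z(b, -25) - 14476) = √(√(31 - 1567/78) - 14476) = √(√(851/78) - 14476) = √(√66378/78 - 14476) = √(-14476 + √66378/78)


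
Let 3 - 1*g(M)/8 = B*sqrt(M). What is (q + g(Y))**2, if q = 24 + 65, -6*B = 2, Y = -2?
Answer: 114793/9 + 1808*I*sqrt(2)/3 ≈ 12755.0 + 852.3*I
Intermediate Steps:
B = -1/3 (B = -1/6*2 = -1/3 ≈ -0.33333)
q = 89
g(M) = 24 + 8*sqrt(M)/3 (g(M) = 24 - (-8)*sqrt(M)/3 = 24 + 8*sqrt(M)/3)
(q + g(Y))**2 = (89 + (24 + 8*sqrt(-2)/3))**2 = (89 + (24 + 8*(I*sqrt(2))/3))**2 = (89 + (24 + 8*I*sqrt(2)/3))**2 = (113 + 8*I*sqrt(2)/3)**2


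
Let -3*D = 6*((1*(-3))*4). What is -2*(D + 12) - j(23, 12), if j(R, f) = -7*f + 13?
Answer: -1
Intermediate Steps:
j(R, f) = 13 - 7*f
D = 24 (D = -2*(1*(-3))*4 = -2*(-3*4) = -2*(-12) = -⅓*(-72) = 24)
-2*(D + 12) - j(23, 12) = -2*(24 + 12) - (13 - 7*12) = -2*36 - (13 - 84) = -72 - 1*(-71) = -72 + 71 = -1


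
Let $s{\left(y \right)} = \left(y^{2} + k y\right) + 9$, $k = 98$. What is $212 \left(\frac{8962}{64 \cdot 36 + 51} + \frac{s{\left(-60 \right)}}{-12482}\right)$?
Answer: $\frac{12424460234}{14697555} \approx 845.34$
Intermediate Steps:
$s{\left(y \right)} = 9 + y^{2} + 98 y$ ($s{\left(y \right)} = \left(y^{2} + 98 y\right) + 9 = 9 + y^{2} + 98 y$)
$212 \left(\frac{8962}{64 \cdot 36 + 51} + \frac{s{\left(-60 \right)}}{-12482}\right) = 212 \left(\frac{8962}{64 \cdot 36 + 51} + \frac{9 + \left(-60\right)^{2} + 98 \left(-60\right)}{-12482}\right) = 212 \left(\frac{8962}{2304 + 51} + \left(9 + 3600 - 5880\right) \left(- \frac{1}{12482}\right)\right) = 212 \left(\frac{8962}{2355} - - \frac{2271}{12482}\right) = 212 \left(8962 \cdot \frac{1}{2355} + \frac{2271}{12482}\right) = 212 \left(\frac{8962}{2355} + \frac{2271}{12482}\right) = 212 \cdot \frac{117211889}{29395110} = \frac{12424460234}{14697555}$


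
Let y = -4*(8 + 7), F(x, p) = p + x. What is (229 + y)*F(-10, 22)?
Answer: 2028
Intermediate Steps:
y = -60 (y = -4*15 = -60)
(229 + y)*F(-10, 22) = (229 - 60)*(22 - 10) = 169*12 = 2028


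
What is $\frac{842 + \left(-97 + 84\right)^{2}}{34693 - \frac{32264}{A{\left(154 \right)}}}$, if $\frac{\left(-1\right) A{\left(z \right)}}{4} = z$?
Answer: $\frac{25949}{891798} \approx 0.029097$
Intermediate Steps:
$A{\left(z \right)} = - 4 z$
$\frac{842 + \left(-97 + 84\right)^{2}}{34693 - \frac{32264}{A{\left(154 \right)}}} = \frac{842 + \left(-97 + 84\right)^{2}}{34693 - \frac{32264}{\left(-4\right) 154}} = \frac{842 + \left(-13\right)^{2}}{34693 - \frac{32264}{-616}} = \frac{842 + 169}{34693 - - \frac{4033}{77}} = \frac{1011}{34693 + \frac{4033}{77}} = \frac{1011}{\frac{2675394}{77}} = 1011 \cdot \frac{77}{2675394} = \frac{25949}{891798}$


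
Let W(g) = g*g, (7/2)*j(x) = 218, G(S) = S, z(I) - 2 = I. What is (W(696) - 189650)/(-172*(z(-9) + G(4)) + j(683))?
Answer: 1031681/2024 ≈ 509.72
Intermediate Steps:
z(I) = 2 + I
j(x) = 436/7 (j(x) = (2/7)*218 = 436/7)
W(g) = g²
(W(696) - 189650)/(-172*(z(-9) + G(4)) + j(683)) = (696² - 189650)/(-172*((2 - 9) + 4) + 436/7) = (484416 - 189650)/(-172*(-7 + 4) + 436/7) = 294766/(-172*(-3) + 436/7) = 294766/(516 + 436/7) = 294766/(4048/7) = 294766*(7/4048) = 1031681/2024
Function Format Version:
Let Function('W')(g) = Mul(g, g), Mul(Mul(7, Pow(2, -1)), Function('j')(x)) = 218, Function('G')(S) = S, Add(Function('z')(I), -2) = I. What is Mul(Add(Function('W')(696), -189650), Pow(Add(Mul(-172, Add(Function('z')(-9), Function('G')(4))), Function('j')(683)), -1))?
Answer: Rational(1031681, 2024) ≈ 509.72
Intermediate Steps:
Function('z')(I) = Add(2, I)
Function('j')(x) = Rational(436, 7) (Function('j')(x) = Mul(Rational(2, 7), 218) = Rational(436, 7))
Function('W')(g) = Pow(g, 2)
Mul(Add(Function('W')(696), -189650), Pow(Add(Mul(-172, Add(Function('z')(-9), Function('G')(4))), Function('j')(683)), -1)) = Mul(Add(Pow(696, 2), -189650), Pow(Add(Mul(-172, Add(Add(2, -9), 4)), Rational(436, 7)), -1)) = Mul(Add(484416, -189650), Pow(Add(Mul(-172, Add(-7, 4)), Rational(436, 7)), -1)) = Mul(294766, Pow(Add(Mul(-172, -3), Rational(436, 7)), -1)) = Mul(294766, Pow(Add(516, Rational(436, 7)), -1)) = Mul(294766, Pow(Rational(4048, 7), -1)) = Mul(294766, Rational(7, 4048)) = Rational(1031681, 2024)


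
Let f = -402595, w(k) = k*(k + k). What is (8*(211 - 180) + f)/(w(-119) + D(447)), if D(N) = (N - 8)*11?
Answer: -402347/33151 ≈ -12.137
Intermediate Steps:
w(k) = 2*k² (w(k) = k*(2*k) = 2*k²)
D(N) = -88 + 11*N (D(N) = (-8 + N)*11 = -88 + 11*N)
(8*(211 - 180) + f)/(w(-119) + D(447)) = (8*(211 - 180) - 402595)/(2*(-119)² + (-88 + 11*447)) = (8*31 - 402595)/(2*14161 + (-88 + 4917)) = (248 - 402595)/(28322 + 4829) = -402347/33151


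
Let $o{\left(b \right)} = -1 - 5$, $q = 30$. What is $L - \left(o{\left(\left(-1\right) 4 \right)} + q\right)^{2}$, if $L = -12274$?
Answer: $-12850$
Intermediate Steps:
$o{\left(b \right)} = -6$ ($o{\left(b \right)} = -1 - 5 = -6$)
$L - \left(o{\left(\left(-1\right) 4 \right)} + q\right)^{2} = -12274 - \left(-6 + 30\right)^{2} = -12274 - 24^{2} = -12274 - 576 = -12850$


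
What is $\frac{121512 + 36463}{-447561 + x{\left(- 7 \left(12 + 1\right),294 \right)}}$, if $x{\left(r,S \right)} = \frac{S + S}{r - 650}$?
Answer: $- \frac{39019825}{110547763} \approx -0.35297$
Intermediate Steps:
$x{\left(r,S \right)} = \frac{2 S}{-650 + r}$
$\frac{121512 + 36463}{-447561 + x{\left(- 7 \left(12 + 1\right),294 \right)}} = \frac{121512 + 36463}{-447561 + 2 \cdot 294 \frac{1}{-650 - 7 \left(12 + 1\right)}} = \frac{157975}{-447561 + 2 \cdot 294 \frac{1}{-650 - 91}} = \frac{157975}{-447561 + 2 \cdot 294 \frac{1}{-741}} = \frac{157975}{-447561 + 2 \cdot 294 \left(- \frac{1}{741}\right)} = \frac{157975}{-447561 - \frac{196}{247}} = \frac{157975}{- \frac{110547763}{247}} = 157975 \left(- \frac{247}{110547763}\right) = - \frac{39019825}{110547763}$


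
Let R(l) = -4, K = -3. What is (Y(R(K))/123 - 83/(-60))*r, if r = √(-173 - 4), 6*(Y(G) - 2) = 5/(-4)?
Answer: 20633*I*√177/14760 ≈ 18.598*I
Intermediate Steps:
Y(G) = 43/24 (Y(G) = 2 + (5/(-4))/6 = 2 + (5*(-¼))/6 = 2 + (⅙)*(-5/4) = 2 - 5/24 = 43/24)
r = I*√177 (r = √(-177) = I*√177 ≈ 13.304*I)
(Y(R(K))/123 - 83/(-60))*r = ((43/24)/123 - 83/(-60))*(I*√177) = ((43/24)*(1/123) - 83*(-1/60))*(I*√177) = (43/2952 + 83/60)*(I*√177) = 20633*(I*√177)/14760 = 20633*I*√177/14760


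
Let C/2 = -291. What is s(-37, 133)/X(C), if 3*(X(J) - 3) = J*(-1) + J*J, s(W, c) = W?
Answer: -37/113105 ≈ -0.00032713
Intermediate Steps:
C = -582 (C = 2*(-291) = -582)
X(J) = 3 - J/3 + J²/3 (X(J) = 3 + (J*(-1) + J*J)/3 = 3 + (-J + J²)/3 = 3 + (J² - J)/3 = 3 + (-J/3 + J²/3) = 3 - J/3 + J²/3)
s(-37, 133)/X(C) = -37/(3 - ⅓*(-582) + (⅓)*(-582)²) = -37/(3 + 194 + (⅓)*338724) = -37/(3 + 194 + 112908) = -37/113105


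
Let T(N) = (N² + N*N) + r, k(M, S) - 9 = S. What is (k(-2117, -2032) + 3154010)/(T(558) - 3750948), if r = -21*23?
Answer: -3151987/3128703 ≈ -1.0074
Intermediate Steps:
r = -483
k(M, S) = 9 + S
T(N) = -483 + 2*N² (T(N) = (N² + N*N) - 483 = (N² + N²) - 483 = 2*N² - 483 = -483 + 2*N²)
(k(-2117, -2032) + 3154010)/(T(558) - 3750948) = ((9 - 2032) + 3154010)/((-483 + 2*558²) - 3750948) = (-2023 + 3154010)/((-483 + 2*311364) - 3750948) = 3151987/((-483 + 622728) - 3750948) = 3151987/(622245 - 3750948) = 3151987/(-3128703) = 3151987*(-1/3128703) = -3151987/3128703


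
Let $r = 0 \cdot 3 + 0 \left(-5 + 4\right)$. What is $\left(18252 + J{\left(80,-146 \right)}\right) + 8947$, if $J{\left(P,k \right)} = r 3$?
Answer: $27199$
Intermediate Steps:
$r = 0$ ($r = 0 + 0 \left(-1\right) = 0 + 0 = 0$)
$J{\left(P,k \right)} = 0$ ($J{\left(P,k \right)} = 0 \cdot 3 = 0$)
$\left(18252 + J{\left(80,-146 \right)}\right) + 8947 = \left(18252 + 0\right) + 8947 = 18252 + 8947 = 27199$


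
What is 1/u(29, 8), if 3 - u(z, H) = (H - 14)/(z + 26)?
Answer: 55/171 ≈ 0.32164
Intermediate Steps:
u(z, H) = 3 - (-14 + H)/(26 + z) (u(z, H) = 3 - (H - 14)/(z + 26) = 3 - (-14 + H)/(26 + z))
1/u(29, 8) = 1/((92 - 1*8 + 3*29)/(26 + 29)) = 1/((92 - 8 + 87)/55) = 1/((1/55)*171) = 1/(171/55) = 55/171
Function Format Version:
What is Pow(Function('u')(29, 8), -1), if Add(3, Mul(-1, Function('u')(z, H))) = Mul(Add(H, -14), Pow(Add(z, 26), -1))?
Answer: Rational(55, 171) ≈ 0.32164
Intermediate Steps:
Function('u')(z, H) = Add(3, Mul(-1, Pow(Add(26, z), -1), Add(-14, H))) (Function('u')(z, H) = Add(3, Mul(-1, Mul(Add(H, -14), Pow(Add(z, 26), -1)))) = Add(3, Mul(-1, Mul(Add(-14, H), Pow(Add(26, z), -1)))) = Add(3, Mul(-1, Mul(Pow(Add(26, z), -1), Add(-14, H)))) = Add(3, Mul(-1, Pow(Add(26, z), -1), Add(-14, H))))
Pow(Function('u')(29, 8), -1) = Pow(Mul(Pow(Add(26, 29), -1), Add(92, Mul(-1, 8), Mul(3, 29))), -1) = Pow(Mul(Pow(55, -1), Add(92, -8, 87)), -1) = Pow(Mul(Rational(1, 55), 171), -1) = Pow(Rational(171, 55), -1) = Rational(55, 171)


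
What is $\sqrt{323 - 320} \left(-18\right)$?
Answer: $- 18 \sqrt{3} \approx -31.177$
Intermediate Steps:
$\sqrt{323 - 320} \left(-18\right) = \sqrt{3} \left(-18\right) = - 18 \sqrt{3}$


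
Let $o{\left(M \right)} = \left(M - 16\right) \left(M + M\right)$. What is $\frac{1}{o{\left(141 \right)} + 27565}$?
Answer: $\frac{1}{62815} \approx 1.592 \cdot 10^{-5}$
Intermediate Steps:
$o{\left(M \right)} = 2 M \left(-16 + M\right)$ ($o{\left(M \right)} = \left(-16 + M\right) 2 M = 2 M \left(-16 + M\right)$)
$\frac{1}{o{\left(141 \right)} + 27565} = \frac{1}{2 \cdot 141 \left(-16 + 141\right) + 27565} = \frac{1}{2 \cdot 141 \cdot 125 + 27565} = \frac{1}{35250 + 27565} = \frac{1}{62815}$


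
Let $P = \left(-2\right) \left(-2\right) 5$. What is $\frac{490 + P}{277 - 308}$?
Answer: $- \frac{510}{31} \approx -16.452$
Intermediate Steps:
$P = 20$ ($P = 4 \cdot 5 = 20$)
$\frac{490 + P}{277 - 308} = \frac{490 + 20}{277 - 308} = \frac{510}{-31} = 510 \left(- \frac{1}{31}\right) = - \frac{510}{31}$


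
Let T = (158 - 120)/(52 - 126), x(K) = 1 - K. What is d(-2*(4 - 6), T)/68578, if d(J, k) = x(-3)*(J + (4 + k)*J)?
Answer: 1328/1268693 ≈ 0.0010467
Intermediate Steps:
T = -19/37 (T = 38/(-74) = 38*(-1/74) = -19/37 ≈ -0.51351)
d(J, k) = 4*J + 4*J*(4 + k) (d(J, k) = (1 - 1*(-3))*(J + (4 + k)*J) = (1 + 3)*(J + J*(4 + k)) = 4*(J + J*(4 + k)) = 4*J + 4*J*(4 + k))
d(-2*(4 - 6), T)/68578 = (4*(-2*(4 - 6))*(5 - 19/37))/68578 = (4*(-2*(-2))*(166/37))*(1/68578) = (4*4*(166/37))*(1/68578) = (2656/37)*(1/68578) = 1328/1268693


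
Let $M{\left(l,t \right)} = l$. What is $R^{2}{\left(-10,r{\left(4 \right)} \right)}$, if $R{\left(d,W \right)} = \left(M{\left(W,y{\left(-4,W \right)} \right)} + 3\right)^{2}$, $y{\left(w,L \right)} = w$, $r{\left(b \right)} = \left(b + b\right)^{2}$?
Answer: $20151121$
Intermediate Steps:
$r{\left(b \right)} = 4 b^{2}$ ($r{\left(b \right)} = \left(2 b\right)^{2} = 4 b^{2}$)
$R{\left(d,W \right)} = \left(3 + W\right)^{2}$ ($R{\left(d,W \right)} = \left(W + 3\right)^{2} = \left(3 + W\right)^{2}$)
$R^{2}{\left(-10,r{\left(4 \right)} \right)} = \left(\left(3 + 4 \cdot 4^{2}\right)^{2}\right)^{2} = \left(\left(3 + 4 \cdot 16\right)^{2}\right)^{2} = \left(\left(3 + 64\right)^{2}\right)^{2} = \left(67^{2}\right)^{2} = 4489^{2} = 20151121$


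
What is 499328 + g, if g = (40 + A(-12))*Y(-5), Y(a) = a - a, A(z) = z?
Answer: 499328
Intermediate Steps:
Y(a) = 0
g = 0 (g = (40 - 12)*0 = 28*0 = 0)
499328 + g = 499328 + 0 = 499328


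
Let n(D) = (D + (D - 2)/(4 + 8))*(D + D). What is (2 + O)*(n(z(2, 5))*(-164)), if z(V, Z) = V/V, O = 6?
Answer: -7216/3 ≈ -2405.3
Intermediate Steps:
z(V, Z) = 1
n(D) = 2*D*(-1/6 + 13*D/12) (n(D) = (D + (-2 + D)/12)*(2*D) = (D + (-2 + D)*(1/12))*(2*D) = (D + (-1/6 + D/12))*(2*D) = (-1/6 + 13*D/12)*(2*D) = 2*D*(-1/6 + 13*D/12))
(2 + O)*(n(z(2, 5))*(-164)) = (2 + 6)*(((1/6)*1*(-2 + 13*1))*(-164)) = 8*(((1/6)*1*(-2 + 13))*(-164)) = 8*(((1/6)*1*11)*(-164)) = 8*((11/6)*(-164)) = 8*(-902/3) = -7216/3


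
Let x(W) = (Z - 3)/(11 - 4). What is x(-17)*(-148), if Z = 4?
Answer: -148/7 ≈ -21.143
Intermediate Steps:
x(W) = ⅐ (x(W) = (4 - 3)/(11 - 4) = 1/7 = 1*(⅐) = ⅐)
x(-17)*(-148) = (⅐)*(-148) = -148/7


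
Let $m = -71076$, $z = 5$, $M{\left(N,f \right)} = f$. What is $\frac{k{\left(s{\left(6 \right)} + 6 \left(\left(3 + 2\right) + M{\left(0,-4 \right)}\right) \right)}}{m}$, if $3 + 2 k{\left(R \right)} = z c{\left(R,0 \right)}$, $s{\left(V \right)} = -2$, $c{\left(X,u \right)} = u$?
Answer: $\frac{1}{47384} \approx 2.1104 \cdot 10^{-5}$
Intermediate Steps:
$k{\left(R \right)} = - \frac{3}{2}$ ($k{\left(R \right)} = - \frac{3}{2} + \frac{5 \cdot 0}{2} = - \frac{3}{2} + \frac{1}{2} \cdot 0 = - \frac{3}{2} + 0 = - \frac{3}{2}$)
$\frac{k{\left(s{\left(6 \right)} + 6 \left(\left(3 + 2\right) + M{\left(0,-4 \right)}\right) \right)}}{m} = - \frac{3}{2 \left(-71076\right)} = \left(- \frac{3}{2}\right) \left(- \frac{1}{71076}\right) = \frac{1}{47384}$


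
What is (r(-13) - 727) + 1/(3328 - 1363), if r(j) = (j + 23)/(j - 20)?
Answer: -15720644/21615 ≈ -727.30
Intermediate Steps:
r(j) = (23 + j)/(-20 + j)
(r(-13) - 727) + 1/(3328 - 1363) = ((23 - 13)/(-20 - 13) - 727) + 1/(3328 - 1363) = (10/(-33) - 727) + 1/1965 = (-1/33*10 - 727) + 1/1965 = (-10/33 - 727) + 1/1965 = -24001/33 + 1/1965 = -15720644/21615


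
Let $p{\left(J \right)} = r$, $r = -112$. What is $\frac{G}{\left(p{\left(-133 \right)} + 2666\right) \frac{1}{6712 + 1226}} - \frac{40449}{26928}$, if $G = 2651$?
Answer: $\frac{94426629553}{11462352} \approx 8238.0$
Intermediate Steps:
$p{\left(J \right)} = -112$
$\frac{G}{\left(p{\left(-133 \right)} + 2666\right) \frac{1}{6712 + 1226}} - \frac{40449}{26928} = \frac{2651}{\left(-112 + 2666\right) \frac{1}{6712 + 1226}} - \frac{40449}{26928} = \frac{2651}{2554 \cdot \frac{1}{7938}} - \frac{13483}{8976} = \frac{2651}{\frac{1277}{3969}} - \frac{13483}{8976} = 2651 \cdot \frac{3969}{1277} - \frac{13483}{8976} = \frac{10521819}{1277} - \frac{13483}{8976} = \frac{94426629553}{11462352}$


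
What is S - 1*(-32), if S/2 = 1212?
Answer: 2456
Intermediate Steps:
S = 2424 (S = 2*1212 = 2424)
S - 1*(-32) = 2424 - 1*(-32) = 2424 + 32 = 2456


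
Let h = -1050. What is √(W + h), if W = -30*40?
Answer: 15*I*√10 ≈ 47.434*I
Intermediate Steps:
W = -1200
√(W + h) = √(-1200 - 1050) = √(-2250) = 15*I*√10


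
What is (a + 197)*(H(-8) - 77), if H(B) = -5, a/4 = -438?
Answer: 127510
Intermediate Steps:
a = -1752 (a = 4*(-438) = -1752)
(a + 197)*(H(-8) - 77) = (-1752 + 197)*(-5 - 77) = -1555*(-82) = 127510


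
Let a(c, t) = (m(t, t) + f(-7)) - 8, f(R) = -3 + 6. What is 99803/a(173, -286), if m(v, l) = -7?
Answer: -99803/12 ≈ -8316.9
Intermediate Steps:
f(R) = 3
a(c, t) = -12 (a(c, t) = (-7 + 3) - 8 = -4 - 8 = -12)
99803/a(173, -286) = 99803/(-12) = 99803*(-1/12) = -99803/12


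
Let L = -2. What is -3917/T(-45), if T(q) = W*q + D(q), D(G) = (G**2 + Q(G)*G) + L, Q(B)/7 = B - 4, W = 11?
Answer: -3917/16963 ≈ -0.23091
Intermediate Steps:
Q(B) = -28 + 7*B (Q(B) = 7*(B - 4) = 7*(-4 + B) = -28 + 7*B)
D(G) = -2 + G**2 + G*(-28 + 7*G) (D(G) = (G**2 + (-28 + 7*G)*G) - 2 = (G**2 + G*(-28 + 7*G)) - 2 = -2 + G**2 + G*(-28 + 7*G))
T(q) = -2 - 17*q + 8*q**2 (T(q) = 11*q + (-2 - 28*q + 8*q**2) = -2 - 17*q + 8*q**2)
-3917/T(-45) = -3917/(-2 - 17*(-45) + 8*(-45)**2) = -3917/(-2 + 765 + 8*2025) = -3917/(-2 + 765 + 16200) = -3917/16963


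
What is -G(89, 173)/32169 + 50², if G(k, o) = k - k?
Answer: 2500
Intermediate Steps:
G(k, o) = 0
-G(89, 173)/32169 + 50² = -1*0/32169 + 50² = 0*(1/32169) + 2500 = 0 + 2500 = 2500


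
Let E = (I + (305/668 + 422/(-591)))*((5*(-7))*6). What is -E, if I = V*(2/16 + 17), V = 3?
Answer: 1412641475/131596 ≈ 10735.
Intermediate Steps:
I = 411/8 (I = 3*(2/16 + 17) = 3*(2*(1/16) + 17) = 3*(⅛ + 17) = 3*(137/8) = 411/8 ≈ 51.375)
E = -1412641475/131596 (E = (411/8 + (305/668 + 422/(-591)))*((5*(-7))*6) = (411/8 + (305*(1/668) + 422*(-1/591)))*(-35*6) = (411/8 + (305/668 - 422/591))*(-210) = (411/8 - 101641/394788)*(-210) = (40361185/789576)*(-210) = -1412641475/131596 ≈ -10735.)
-E = -1*(-1412641475/131596) = 1412641475/131596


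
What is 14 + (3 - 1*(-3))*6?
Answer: 50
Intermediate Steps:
14 + (3 - 1*(-3))*6 = 14 + (3 + 3)*6 = 14 + 6*6 = 14 + 36 = 50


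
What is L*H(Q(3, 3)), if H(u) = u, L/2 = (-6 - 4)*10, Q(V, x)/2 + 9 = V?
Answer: 2400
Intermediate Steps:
Q(V, x) = -18 + 2*V
L = -200 (L = 2*((-6 - 4)*10) = 2*(-10*10) = 2*(-100) = -200)
L*H(Q(3, 3)) = -200*(-18 + 2*3) = -200*(-18 + 6) = -200*(-12) = 2400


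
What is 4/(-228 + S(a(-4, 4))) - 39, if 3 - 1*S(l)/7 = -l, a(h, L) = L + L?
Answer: -5893/151 ≈ -39.026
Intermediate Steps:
a(h, L) = 2*L
S(l) = 21 + 7*l (S(l) = 21 - (-7)*l = 21 + 7*l)
4/(-228 + S(a(-4, 4))) - 39 = 4/(-228 + (21 + 7*(2*4))) - 39 = 4/(-228 + (21 + 7*8)) - 39 = 4/(-228 + (21 + 56)) - 39 = 4/(-228 + 77) - 39 = 4/(-151) - 39 = 4*(-1/151) - 39 = -4/151 - 39 = -5893/151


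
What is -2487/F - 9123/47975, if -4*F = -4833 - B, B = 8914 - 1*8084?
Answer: -528918849/271682425 ≈ -1.9468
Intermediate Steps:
B = 830 (B = 8914 - 8084 = 830)
F = 5663/4 (F = -(-4833 - 1*830)/4 = -(-4833 - 830)/4 = -¼*(-5663) = 5663/4 ≈ 1415.8)
-2487/F - 9123/47975 = -2487/5663/4 - 9123/47975 = -2487*4/5663 - 9123*1/47975 = -9948/5663 - 9123/47975 = -528918849/271682425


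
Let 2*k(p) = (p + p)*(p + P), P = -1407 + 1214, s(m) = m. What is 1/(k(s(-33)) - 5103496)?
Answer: -1/5096038 ≈ -1.9623e-7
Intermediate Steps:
P = -193
k(p) = p*(-193 + p) (k(p) = ((p + p)*(p - 193))/2 = ((2*p)*(-193 + p))/2 = (2*p*(-193 + p))/2 = p*(-193 + p))
1/(k(s(-33)) - 5103496) = 1/(-33*(-193 - 33) - 5103496) = 1/(-33*(-226) - 5103496) = 1/(7458 - 5103496) = 1/(-5096038) = -1/5096038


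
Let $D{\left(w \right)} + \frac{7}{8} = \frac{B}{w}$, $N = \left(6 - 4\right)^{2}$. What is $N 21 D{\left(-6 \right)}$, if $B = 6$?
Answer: $- \frac{315}{2} \approx -157.5$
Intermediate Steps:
$N = 4$ ($N = 2^{2} = 4$)
$D{\left(w \right)} = - \frac{7}{8} + \frac{6}{w}$
$N 21 D{\left(-6 \right)} = 4 \cdot 21 \left(- \frac{7}{8} + \frac{6}{-6}\right) = 84 \left(- \frac{7}{8} + 6 \left(- \frac{1}{6}\right)\right) = 84 \left(- \frac{7}{8} - 1\right) = 84 \left(- \frac{15}{8}\right) = - \frac{315}{2}$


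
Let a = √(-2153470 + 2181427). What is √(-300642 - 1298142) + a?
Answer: √27957 + 8*I*√24981 ≈ 167.2 + 1264.4*I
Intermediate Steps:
a = √27957 ≈ 167.20
√(-300642 - 1298142) + a = √(-300642 - 1298142) + √27957 = √(-1598784) + √27957 = 8*I*√24981 + √27957 = √27957 + 8*I*√24981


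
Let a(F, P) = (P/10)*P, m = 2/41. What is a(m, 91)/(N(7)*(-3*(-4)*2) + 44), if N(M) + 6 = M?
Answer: 8281/680 ≈ 12.178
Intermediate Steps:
N(M) = -6 + M
m = 2/41 (m = 2*(1/41) = 2/41 ≈ 0.048781)
a(F, P) = P²/10 (a(F, P) = (P*(⅒))*P = (P/10)*P = P²/10)
a(m, 91)/(N(7)*(-3*(-4)*2) + 44) = ((⅒)*91²)/((-6 + 7)*(-3*(-4)*2) + 44) = ((⅒)*8281)/(1*(12*2) + 44) = 8281/(10*(1*24 + 44)) = 8281/(10*(24 + 44)) = (8281/10)/68 = (8281/10)*(1/68) = 8281/680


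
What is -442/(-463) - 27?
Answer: -12059/463 ≈ -26.045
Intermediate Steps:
-442/(-463) - 27 = -442*(-1/463) - 27 = 442/463 - 27 = -12059/463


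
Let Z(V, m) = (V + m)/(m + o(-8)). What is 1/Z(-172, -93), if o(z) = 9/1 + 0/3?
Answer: 84/265 ≈ 0.31698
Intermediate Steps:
o(z) = 9 (o(z) = 9*1 + 0*(⅓) = 9 + 0 = 9)
Z(V, m) = (V + m)/(9 + m) (Z(V, m) = (V + m)/(m + 9) = (V + m)/(9 + m))
1/Z(-172, -93) = 1/((-172 - 93)/(9 - 93)) = 1/(-265/(-84)) = 1/(-1/84*(-265)) = 1/(265/84) = 84/265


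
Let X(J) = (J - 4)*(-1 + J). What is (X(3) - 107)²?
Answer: 11881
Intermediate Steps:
X(J) = (-1 + J)*(-4 + J) (X(J) = (-4 + J)*(-1 + J) = (-1 + J)*(-4 + J))
(X(3) - 107)² = ((4 + 3² - 5*3) - 107)² = ((4 + 9 - 15) - 107)² = (-2 - 107)² = (-109)² = 11881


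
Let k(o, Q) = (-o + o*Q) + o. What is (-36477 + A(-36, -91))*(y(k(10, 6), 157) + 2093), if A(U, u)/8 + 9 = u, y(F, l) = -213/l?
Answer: -12241319476/157 ≈ -7.7970e+7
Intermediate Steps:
k(o, Q) = Q*o (k(o, Q) = (-o + Q*o) + o = Q*o)
A(U, u) = -72 + 8*u
(-36477 + A(-36, -91))*(y(k(10, 6), 157) + 2093) = (-36477 + (-72 + 8*(-91)))*(-213/157 + 2093) = (-36477 + (-72 - 728))*(-213*1/157 + 2093) = (-36477 - 800)*(-213/157 + 2093) = -37277*328388/157 = -12241319476/157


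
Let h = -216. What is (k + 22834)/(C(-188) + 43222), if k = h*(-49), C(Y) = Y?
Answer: 16709/21517 ≈ 0.77655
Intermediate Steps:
k = 10584 (k = -216*(-49) = 10584)
(k + 22834)/(C(-188) + 43222) = (10584 + 22834)/(-188 + 43222) = 33418/43034 = 33418*(1/43034) = 16709/21517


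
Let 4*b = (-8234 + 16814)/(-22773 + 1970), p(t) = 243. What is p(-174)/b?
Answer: -1685043/715 ≈ -2356.7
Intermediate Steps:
b = -2145/20803 (b = ((-8234 + 16814)/(-22773 + 1970))/4 = (8580/(-20803))/4 = (8580*(-1/20803))/4 = (¼)*(-8580/20803) = -2145/20803 ≈ -0.10311)
p(-174)/b = 243/(-2145/20803) = 243*(-20803/2145) = -1685043/715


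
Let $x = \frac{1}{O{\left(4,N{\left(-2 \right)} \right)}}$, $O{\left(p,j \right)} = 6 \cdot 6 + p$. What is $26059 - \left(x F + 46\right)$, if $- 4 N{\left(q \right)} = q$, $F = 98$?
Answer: $\frac{520211}{20} \approx 26011.0$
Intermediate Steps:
$N{\left(q \right)} = - \frac{q}{4}$
$O{\left(p,j \right)} = 36 + p$
$x = \frac{1}{40}$ ($x = \frac{1}{36 + 4} = \frac{1}{40} \approx 0.025$)
$26059 - \left(x F + 46\right) = 26059 - \left(\frac{1}{40} \cdot 98 + 46\right) = 26059 - \left(\frac{49}{20} + 46\right) = 26059 - \frac{969}{20} = \frac{520211}{20}$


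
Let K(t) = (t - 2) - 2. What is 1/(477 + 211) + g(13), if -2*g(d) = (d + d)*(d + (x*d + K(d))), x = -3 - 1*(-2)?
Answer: -80495/688 ≈ -117.00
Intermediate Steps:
x = -1 (x = -3 + 2 = -1)
K(t) = -4 + t (K(t) = (-2 + t) - 2 = -4 + t)
g(d) = -d*(-4 + d) (g(d) = -(d + d)*(d + (-d + (-4 + d)))/2 = -2*d*(d - 4)/2 = -2*d*(-4 + d)/2 = -d*(-4 + d))
1/(477 + 211) + g(13) = 1/(477 + 211) + 13*(4 - 1*13) = 1/688 + 13*(4 - 13) = 1/688 + 13*(-9) = 1/688 - 117 = -80495/688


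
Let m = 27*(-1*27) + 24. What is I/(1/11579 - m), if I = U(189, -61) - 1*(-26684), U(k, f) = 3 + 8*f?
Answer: 303358221/8163196 ≈ 37.162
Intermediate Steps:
m = -705 (m = 27*(-27) + 24 = -729 + 24 = -705)
I = 26199 (I = (3 + 8*(-61)) - 1*(-26684) = (3 - 488) + 26684 = -485 + 26684 = 26199)
I/(1/11579 - m) = 26199/(1/11579 - 1*(-705)) = 26199/(1/11579 + 705) = 26199/(8163196/11579) = 26199*(11579/8163196) = 303358221/8163196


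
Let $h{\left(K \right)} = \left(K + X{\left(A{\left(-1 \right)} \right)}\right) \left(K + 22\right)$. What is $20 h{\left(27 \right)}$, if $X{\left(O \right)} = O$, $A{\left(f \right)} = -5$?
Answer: $21560$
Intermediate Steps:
$h{\left(K \right)} = \left(-5 + K\right) \left(22 + K\right)$ ($h{\left(K \right)} = \left(K - 5\right) \left(K + 22\right) = \left(-5 + K\right) \left(22 + K\right)$)
$20 h{\left(27 \right)} = 20 \left(-110 + 27^{2} + 17 \cdot 27\right) = 20 \left(-110 + 729 + 459\right) = 20 \cdot 1078 = 21560$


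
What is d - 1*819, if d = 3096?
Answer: 2277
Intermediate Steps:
d - 1*819 = 3096 - 1*819 = 3096 - 819 = 2277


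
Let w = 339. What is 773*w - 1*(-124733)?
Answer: 386780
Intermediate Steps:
773*w - 1*(-124733) = 773*339 - 1*(-124733) = 262047 + 124733 = 386780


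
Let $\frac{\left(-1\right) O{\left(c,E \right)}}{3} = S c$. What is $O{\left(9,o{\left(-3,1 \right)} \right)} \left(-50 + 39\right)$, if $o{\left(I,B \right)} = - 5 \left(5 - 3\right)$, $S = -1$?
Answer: $-297$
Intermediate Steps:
$o{\left(I,B \right)} = -10$ ($o{\left(I,B \right)} = \left(-5\right) 2 = -10$)
$O{\left(c,E \right)} = 3 c$ ($O{\left(c,E \right)} = - 3 \left(- c\right) = 3 c$)
$O{\left(9,o{\left(-3,1 \right)} \right)} \left(-50 + 39\right) = 3 \cdot 9 \left(-50 + 39\right) = 27 \left(-11\right) = -297$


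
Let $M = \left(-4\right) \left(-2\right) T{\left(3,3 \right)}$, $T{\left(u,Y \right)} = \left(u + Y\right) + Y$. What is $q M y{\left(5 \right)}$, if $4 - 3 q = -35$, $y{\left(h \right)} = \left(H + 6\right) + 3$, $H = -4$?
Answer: $4680$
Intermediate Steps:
$T{\left(u,Y \right)} = u + 2 Y$ ($T{\left(u,Y \right)} = \left(Y + u\right) + Y = u + 2 Y$)
$y{\left(h \right)} = 5$ ($y{\left(h \right)} = \left(-4 + 6\right) + 3 = 2 + 3 = 5$)
$q = 13$ ($q = \frac{4}{3} - - \frac{35}{3} = \frac{4}{3} + \frac{35}{3} = 13$)
$M = 72$ ($M = \left(-4\right) \left(-2\right) \left(3 + 2 \cdot 3\right) = 8 \left(3 + 6\right) = 8 \cdot 9 = 72$)
$q M y{\left(5 \right)} = 13 \cdot 72 \cdot 5 = 936 \cdot 5 = 4680$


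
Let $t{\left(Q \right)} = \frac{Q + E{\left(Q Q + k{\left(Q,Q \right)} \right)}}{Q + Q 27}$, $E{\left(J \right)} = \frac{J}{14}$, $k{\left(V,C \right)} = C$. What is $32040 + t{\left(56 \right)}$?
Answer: $\frac{12559751}{392} \approx 32040.0$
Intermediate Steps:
$E{\left(J \right)} = \frac{J}{14}$ ($E{\left(J \right)} = J \frac{1}{14} = \frac{J}{14}$)
$t{\left(Q \right)} = \frac{\frac{Q^{2}}{14} + \frac{15 Q}{14}}{28 Q}$ ($t{\left(Q \right)} = \frac{Q + \frac{Q Q + Q}{14}}{Q + Q 27} = \frac{Q + \frac{Q^{2} + Q}{14}}{Q + 27 Q} = \frac{Q + \frac{Q + Q^{2}}{14}}{28 Q} = \left(Q + \left(\frac{Q}{14} + \frac{Q^{2}}{14}\right)\right) \frac{1}{28 Q} = \left(\frac{Q^{2}}{14} + \frac{15 Q}{14}\right) \frac{1}{28 Q} = \frac{\frac{Q^{2}}{14} + \frac{15 Q}{14}}{28 Q}$)
$32040 + t{\left(56 \right)} = 32040 + \left(\frac{15}{392} + \frac{1}{392} \cdot 56\right) = 32040 + \left(\frac{15}{392} + \frac{1}{7}\right) = 32040 + \frac{71}{392} = \frac{12559751}{392}$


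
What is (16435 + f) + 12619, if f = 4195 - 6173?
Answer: 27076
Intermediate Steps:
f = -1978
(16435 + f) + 12619 = (16435 - 1978) + 12619 = 14457 + 12619 = 27076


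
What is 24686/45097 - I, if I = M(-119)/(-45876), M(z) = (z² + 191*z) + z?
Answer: 740737297/2068869972 ≈ 0.35804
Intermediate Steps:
M(z) = z² + 192*z
I = 8687/45876 (I = -119*(192 - 119)/(-45876) = -119*73*(-1/45876) = -8687*(-1/45876) = 8687/45876 ≈ 0.18936)
24686/45097 - I = 24686/45097 - 1*8687/45876 = 24686*(1/45097) - 8687/45876 = 24686/45097 - 8687/45876 = 740737297/2068869972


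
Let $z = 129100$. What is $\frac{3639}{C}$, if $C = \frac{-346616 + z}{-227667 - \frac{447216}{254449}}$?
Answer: $\frac{210807589136661}{55346728684} \approx 3808.9$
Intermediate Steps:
$C = \frac{55346728684}{57930087699}$ ($C = \frac{-346616 + 129100}{-227667 - \frac{447216}{254449}} = - \frac{217516}{-227667 - \frac{447216}{254449}} = - \frac{217516}{- \frac{57930087699}{254449}} = \left(-217516\right) \left(- \frac{254449}{57930087699}\right) = \frac{55346728684}{57930087699} \approx 0.95541$)
$\frac{3639}{C} = \frac{3639}{\frac{55346728684}{57930087699}} = 3639 \cdot \frac{57930087699}{55346728684} = \frac{210807589136661}{55346728684}$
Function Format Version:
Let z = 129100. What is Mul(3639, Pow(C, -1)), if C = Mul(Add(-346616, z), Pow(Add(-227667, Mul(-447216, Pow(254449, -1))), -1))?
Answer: Rational(210807589136661, 55346728684) ≈ 3808.9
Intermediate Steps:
C = Rational(55346728684, 57930087699) (C = Mul(Add(-346616, 129100), Pow(Add(-227667, Mul(-447216, Pow(254449, -1))), -1)) = Mul(-217516, Pow(Add(-227667, Mul(-447216, Rational(1, 254449))), -1)) = Mul(-217516, Pow(Add(-227667, Rational(-447216, 254449)), -1)) = Mul(-217516, Pow(Rational(-57930087699, 254449), -1)) = Mul(-217516, Rational(-254449, 57930087699)) = Rational(55346728684, 57930087699) ≈ 0.95541)
Mul(3639, Pow(C, -1)) = Mul(3639, Pow(Rational(55346728684, 57930087699), -1)) = Mul(3639, Rational(57930087699, 55346728684)) = Rational(210807589136661, 55346728684)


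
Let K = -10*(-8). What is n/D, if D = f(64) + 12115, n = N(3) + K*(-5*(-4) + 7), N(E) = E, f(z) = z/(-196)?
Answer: 35329/197873 ≈ 0.17854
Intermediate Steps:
f(z) = -z/196 (f(z) = z*(-1/196) = -z/196)
K = 80
n = 2163 (n = 3 + 80*(-5*(-4) + 7) = 3 + 80*(20 + 7) = 3 + 80*27 = 3 + 2160 = 2163)
D = 593619/49 (D = -1/196*64 + 12115 = -16/49 + 12115 = 593619/49 ≈ 12115.)
n/D = 2163/(593619/49) = 2163*(49/593619) = 35329/197873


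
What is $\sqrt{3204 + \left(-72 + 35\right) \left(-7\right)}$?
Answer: $\sqrt{3463} \approx 58.847$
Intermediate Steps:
$\sqrt{3204 + \left(-72 + 35\right) \left(-7\right)} = \sqrt{3204 - -259} = \sqrt{3204 + 259} = \sqrt{3463}$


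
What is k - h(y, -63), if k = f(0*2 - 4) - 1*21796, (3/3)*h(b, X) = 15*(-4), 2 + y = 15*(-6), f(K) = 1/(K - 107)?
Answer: -2412697/111 ≈ -21736.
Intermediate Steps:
f(K) = 1/(-107 + K)
y = -92 (y = -2 + 15*(-6) = -2 - 90 = -92)
h(b, X) = -60 (h(b, X) = 15*(-4) = -60)
k = -2419357/111 (k = 1/(-107 + (0*2 - 4)) - 1*21796 = 1/(-107 + (0 - 4)) - 21796 = 1/(-107 - 4) - 21796 = 1/(-111) - 21796 = -1/111 - 21796 = -2419357/111 ≈ -21796.)
k - h(y, -63) = -2419357/111 - 1*(-60) = -2419357/111 + 60 = -2412697/111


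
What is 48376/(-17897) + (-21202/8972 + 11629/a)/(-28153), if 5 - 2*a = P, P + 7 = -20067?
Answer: -122673034685443405/45384365422404954 ≈ -2.7030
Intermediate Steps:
P = -20074 (P = -7 - 20067 = -20074)
a = 20079/2 (a = 5/2 - ½*(-20074) = 5/2 + 10037 = 20079/2 ≈ 10040.)
48376/(-17897) + (-21202/8972 + 11629/a)/(-28153) = 48376/(-17897) + (-21202/8972 + 11629/(20079/2))/(-28153) = 48376*(-1/17897) + (-21202*1/8972 + 11629*(2/20079))*(-1/28153) = -48376/17897 + (-10601/4486 + 23258/20079)*(-1/28153) = -48376/17897 - 108522091/90074394*(-1/28153) = -48376/17897 + 108522091/2535864414282 = -122673034685443405/45384365422404954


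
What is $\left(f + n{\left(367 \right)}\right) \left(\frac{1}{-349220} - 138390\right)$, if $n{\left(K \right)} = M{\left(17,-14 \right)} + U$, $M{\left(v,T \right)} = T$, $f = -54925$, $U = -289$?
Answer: $\frac{667272369944407}{87305} \approx 7.643 \cdot 10^{9}$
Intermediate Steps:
$n{\left(K \right)} = -303$ ($n{\left(K \right)} = -14 - 289 = -303$)
$\left(f + n{\left(367 \right)}\right) \left(\frac{1}{-349220} - 138390\right) = \left(-54925 - 303\right) \left(\frac{1}{-349220} - 138390\right) = - 55228 \left(- \frac{1}{349220} - 138390\right) = \left(-55228\right) \left(- \frac{48328555801}{349220}\right) = \frac{667272369944407}{87305}$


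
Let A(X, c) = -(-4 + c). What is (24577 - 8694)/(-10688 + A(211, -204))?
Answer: -15883/10480 ≈ -1.5156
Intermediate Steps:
A(X, c) = 4 - c
(24577 - 8694)/(-10688 + A(211, -204)) = (24577 - 8694)/(-10688 + (4 - 1*(-204))) = 15883/(-10688 + (4 + 204)) = 15883/(-10688 + 208) = 15883/(-10480) = 15883*(-1/10480) = -15883/10480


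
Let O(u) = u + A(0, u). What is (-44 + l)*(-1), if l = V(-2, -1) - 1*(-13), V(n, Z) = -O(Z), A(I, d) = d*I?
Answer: 30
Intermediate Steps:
A(I, d) = I*d
O(u) = u (O(u) = u + 0*u = u + 0 = u)
V(n, Z) = -Z
l = 14 (l = -1*(-1) - 1*(-13) = 1 + 13 = 14)
(-44 + l)*(-1) = (-44 + 14)*(-1) = -30*(-1) = 30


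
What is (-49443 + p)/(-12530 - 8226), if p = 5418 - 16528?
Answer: 60553/20756 ≈ 2.9174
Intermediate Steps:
p = -11110
(-49443 + p)/(-12530 - 8226) = (-49443 - 11110)/(-12530 - 8226) = -60553/(-20756) = -60553*(-1/20756) = 60553/20756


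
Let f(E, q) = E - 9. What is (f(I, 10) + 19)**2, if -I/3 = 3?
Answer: 1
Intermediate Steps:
I = -9 (I = -3*3 = -9)
f(E, q) = -9 + E
(f(I, 10) + 19)**2 = ((-9 - 9) + 19)**2 = (-18 + 19)**2 = 1**2 = 1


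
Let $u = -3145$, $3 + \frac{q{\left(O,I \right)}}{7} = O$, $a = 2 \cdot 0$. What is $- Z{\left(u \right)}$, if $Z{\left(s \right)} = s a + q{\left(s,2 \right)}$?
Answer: $22036$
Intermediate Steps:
$a = 0$
$q{\left(O,I \right)} = -21 + 7 O$
$Z{\left(s \right)} = -21 + 7 s$ ($Z{\left(s \right)} = s 0 + \left(-21 + 7 s\right) = 0 + \left(-21 + 7 s\right) = -21 + 7 s$)
$- Z{\left(u \right)} = - (-21 + 7 \left(-3145\right)) = - (-21 - 22015) = \left(-1\right) \left(-22036\right) = 22036$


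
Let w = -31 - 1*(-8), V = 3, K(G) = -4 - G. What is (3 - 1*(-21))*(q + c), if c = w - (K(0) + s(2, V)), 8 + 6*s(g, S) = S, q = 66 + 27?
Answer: 1796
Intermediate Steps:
q = 93
s(g, S) = -4/3 + S/6
w = -23 (w = -31 + 8 = -23)
c = -109/6 (c = -23 - ((-4 - 1*0) + (-4/3 + (1/6)*3)) = -23 - ((-4 + 0) + (-4/3 + 1/2)) = -23 - (-4 - 5/6) = -23 - 1*(-29/6) = -23 + 29/6 = -109/6 ≈ -18.167)
(3 - 1*(-21))*(q + c) = (3 - 1*(-21))*(93 - 109/6) = (3 + 21)*(449/6) = 24*(449/6) = 1796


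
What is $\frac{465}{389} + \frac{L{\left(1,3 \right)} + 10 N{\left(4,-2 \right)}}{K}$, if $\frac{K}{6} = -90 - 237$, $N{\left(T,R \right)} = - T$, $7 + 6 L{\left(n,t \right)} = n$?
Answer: $\frac{928279}{763218} \approx 1.2163$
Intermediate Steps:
$L{\left(n,t \right)} = - \frac{7}{6} + \frac{n}{6}$
$K = -1962$ ($K = 6 \left(-90 - 237\right) = 6 \left(-327\right) = -1962$)
$\frac{465}{389} + \frac{L{\left(1,3 \right)} + 10 N{\left(4,-2 \right)}}{K} = \frac{465}{389} + \frac{\left(- \frac{7}{6} + \frac{1}{6} \cdot 1\right) + 10 \left(\left(-1\right) 4\right)}{-1962} = 465 \cdot \frac{1}{389} + \left(\left(- \frac{7}{6} + \frac{1}{6}\right) + 10 \left(-4\right)\right) \left(- \frac{1}{1962}\right) = \frac{465}{389} + \left(-1 - 40\right) \left(- \frac{1}{1962}\right) = \frac{465}{389} - - \frac{41}{1962} = \frac{465}{389} + \frac{41}{1962} = \frac{928279}{763218}$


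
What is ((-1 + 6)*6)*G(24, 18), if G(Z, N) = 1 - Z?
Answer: -690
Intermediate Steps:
((-1 + 6)*6)*G(24, 18) = ((-1 + 6)*6)*(1 - 1*24) = (5*6)*(1 - 24) = 30*(-23) = -690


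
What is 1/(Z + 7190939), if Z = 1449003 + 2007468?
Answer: 1/10647410 ≈ 9.3920e-8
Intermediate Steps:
Z = 3456471
1/(Z + 7190939) = 1/(3456471 + 7190939) = 1/10647410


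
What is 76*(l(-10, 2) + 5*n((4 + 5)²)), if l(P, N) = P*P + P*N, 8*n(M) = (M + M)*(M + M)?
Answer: 1252670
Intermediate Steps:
n(M) = M²/2 (n(M) = ((M + M)*(M + M))/8 = ((2*M)*(2*M))/8 = (4*M²)/8 = M²/2)
l(P, N) = P² + N*P
76*(l(-10, 2) + 5*n((4 + 5)²)) = 76*(-10*(2 - 10) + 5*(((4 + 5)²)²/2)) = 76*(-10*(-8) + 5*((9²)²/2)) = 76*(80 + 5*((½)*81²)) = 76*(80 + 5*((½)*6561)) = 76*(80 + 5*(6561/2)) = 76*(80 + 32805/2) = 76*(32965/2) = 1252670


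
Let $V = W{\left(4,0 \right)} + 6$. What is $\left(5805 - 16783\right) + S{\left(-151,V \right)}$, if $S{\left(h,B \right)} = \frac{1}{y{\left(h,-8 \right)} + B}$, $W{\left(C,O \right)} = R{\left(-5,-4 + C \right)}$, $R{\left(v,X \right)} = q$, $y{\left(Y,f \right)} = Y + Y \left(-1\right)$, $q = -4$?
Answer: $- \frac{21955}{2} \approx -10978.0$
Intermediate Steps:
$y{\left(Y,f \right)} = 0$ ($y{\left(Y,f \right)} = Y - Y = 0$)
$R{\left(v,X \right)} = -4$
$W{\left(C,O \right)} = -4$
$V = 2$ ($V = -4 + 6 = 2$)
$S{\left(h,B \right)} = \frac{1}{B}$ ($S{\left(h,B \right)} = \frac{1}{0 + B} = \frac{1}{B}$)
$\left(5805 - 16783\right) + S{\left(-151,V \right)} = \left(5805 - 16783\right) + \frac{1}{2} = -10978 + \frac{1}{2} = - \frac{21955}{2}$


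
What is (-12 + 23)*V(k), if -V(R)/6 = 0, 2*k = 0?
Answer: 0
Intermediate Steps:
k = 0 (k = (½)*0 = 0)
V(R) = 0 (V(R) = -6*0 = 0)
(-12 + 23)*V(k) = (-12 + 23)*0 = 11*0 = 0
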